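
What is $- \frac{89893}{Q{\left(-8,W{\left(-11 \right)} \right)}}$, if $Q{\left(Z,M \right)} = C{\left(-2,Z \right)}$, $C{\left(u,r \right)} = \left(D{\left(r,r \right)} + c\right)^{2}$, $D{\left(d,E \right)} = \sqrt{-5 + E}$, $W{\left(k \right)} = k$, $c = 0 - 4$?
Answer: $- \frac{89893}{\left(4 - i \sqrt{13}\right)^{2}} \approx -320.66 - 3083.1 i$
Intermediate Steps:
$c = -4$
$C{\left(u,r \right)} = \left(-4 + \sqrt{-5 + r}\right)^{2}$ ($C{\left(u,r \right)} = \left(\sqrt{-5 + r} - 4\right)^{2} = \left(-4 + \sqrt{-5 + r}\right)^{2}$)
$Q{\left(Z,M \right)} = \left(-4 + \sqrt{-5 + Z}\right)^{2}$
$- \frac{89893}{Q{\left(-8,W{\left(-11 \right)} \right)}} = - \frac{89893}{\left(-4 + \sqrt{-5 - 8}\right)^{2}} = - \frac{89893}{\left(-4 + \sqrt{-13}\right)^{2}} = - \frac{89893}{\left(-4 + i \sqrt{13}\right)^{2}}$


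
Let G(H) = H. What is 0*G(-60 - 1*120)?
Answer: 0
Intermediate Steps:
0*G(-60 - 1*120) = 0*(-60 - 1*120) = 0*(-60 - 120) = 0*(-180) = 0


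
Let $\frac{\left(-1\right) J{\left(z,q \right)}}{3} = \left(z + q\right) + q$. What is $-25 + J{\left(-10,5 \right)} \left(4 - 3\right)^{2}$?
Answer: $-25$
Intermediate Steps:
$J{\left(z,q \right)} = - 6 q - 3 z$ ($J{\left(z,q \right)} = - 3 \left(\left(z + q\right) + q\right) = - 3 \left(\left(q + z\right) + q\right) = - 3 \left(z + 2 q\right) = - 6 q - 3 z$)
$-25 + J{\left(-10,5 \right)} \left(4 - 3\right)^{2} = -25 + \left(\left(-6\right) 5 - -30\right) \left(4 - 3\right)^{2} = -25 + \left(-30 + 30\right) 1^{2} = -25 + 0 \cdot 1 = -25 + 0 = -25$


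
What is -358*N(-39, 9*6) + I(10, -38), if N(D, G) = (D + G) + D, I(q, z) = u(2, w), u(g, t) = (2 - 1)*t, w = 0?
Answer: 8592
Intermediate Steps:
u(g, t) = t (u(g, t) = 1*t = t)
I(q, z) = 0
N(D, G) = G + 2*D
-358*N(-39, 9*6) + I(10, -38) = -358*(9*6 + 2*(-39)) + 0 = -358*(54 - 78) + 0 = -358*(-24) + 0 = 8592 + 0 = 8592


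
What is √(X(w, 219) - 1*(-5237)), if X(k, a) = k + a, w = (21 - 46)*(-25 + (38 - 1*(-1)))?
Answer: √5106 ≈ 71.456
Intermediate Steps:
w = -350 (w = -25*(-25 + (38 + 1)) = -25*(-25 + 39) = -25*14 = -350)
X(k, a) = a + k
√(X(w, 219) - 1*(-5237)) = √((219 - 350) - 1*(-5237)) = √(-131 + 5237) = √5106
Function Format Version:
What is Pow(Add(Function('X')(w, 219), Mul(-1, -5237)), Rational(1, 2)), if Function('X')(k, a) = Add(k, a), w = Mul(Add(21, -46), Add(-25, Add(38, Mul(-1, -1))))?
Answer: Pow(5106, Rational(1, 2)) ≈ 71.456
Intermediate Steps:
w = -350 (w = Mul(-25, Add(-25, Add(38, 1))) = Mul(-25, Add(-25, 39)) = Mul(-25, 14) = -350)
Function('X')(k, a) = Add(a, k)
Pow(Add(Function('X')(w, 219), Mul(-1, -5237)), Rational(1, 2)) = Pow(Add(Add(219, -350), Mul(-1, -5237)), Rational(1, 2)) = Pow(Add(-131, 5237), Rational(1, 2)) = Pow(5106, Rational(1, 2))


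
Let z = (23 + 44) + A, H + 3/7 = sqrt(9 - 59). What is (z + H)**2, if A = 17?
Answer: 339775/49 + 5850*I*sqrt(2)/7 ≈ 6934.2 + 1181.9*I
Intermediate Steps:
H = -3/7 + 5*I*sqrt(2) (H = -3/7 + sqrt(9 - 59) = -3/7 + sqrt(-50) = -3/7 + 5*I*sqrt(2) ≈ -0.42857 + 7.0711*I)
z = 84 (z = (23 + 44) + 17 = 67 + 17 = 84)
(z + H)**2 = (84 + (-3/7 + 5*I*sqrt(2)))**2 = (585/7 + 5*I*sqrt(2))**2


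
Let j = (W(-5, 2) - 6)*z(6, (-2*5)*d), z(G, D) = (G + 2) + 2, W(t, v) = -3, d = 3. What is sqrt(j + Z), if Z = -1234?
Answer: 2*I*sqrt(331) ≈ 36.387*I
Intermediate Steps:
z(G, D) = 4 + G (z(G, D) = (2 + G) + 2 = 4 + G)
j = -90 (j = (-3 - 6)*(4 + 6) = -9*10 = -90)
sqrt(j + Z) = sqrt(-90 - 1234) = sqrt(-1324) = 2*I*sqrt(331)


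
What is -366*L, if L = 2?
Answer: -732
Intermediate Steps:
-366*L = -366*2 = -732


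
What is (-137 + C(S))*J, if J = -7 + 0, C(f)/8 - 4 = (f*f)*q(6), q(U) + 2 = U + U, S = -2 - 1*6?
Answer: -35105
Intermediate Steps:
S = -8 (S = -2 - 6 = -8)
q(U) = -2 + 2*U (q(U) = -2 + (U + U) = -2 + 2*U)
C(f) = 32 + 80*f**2 (C(f) = 32 + 8*((f*f)*(-2 + 2*6)) = 32 + 8*(f**2*(-2 + 12)) = 32 + 8*(f**2*10) = 32 + 8*(10*f**2) = 32 + 80*f**2)
J = -7
(-137 + C(S))*J = (-137 + (32 + 80*(-8)**2))*(-7) = (-137 + (32 + 80*64))*(-7) = (-137 + (32 + 5120))*(-7) = (-137 + 5152)*(-7) = 5015*(-7) = -35105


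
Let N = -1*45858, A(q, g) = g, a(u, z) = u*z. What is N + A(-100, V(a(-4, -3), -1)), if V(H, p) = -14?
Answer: -45872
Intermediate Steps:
N = -45858
N + A(-100, V(a(-4, -3), -1)) = -45858 - 14 = -45872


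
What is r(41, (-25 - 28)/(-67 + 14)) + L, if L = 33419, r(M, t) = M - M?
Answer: 33419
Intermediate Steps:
r(M, t) = 0
r(41, (-25 - 28)/(-67 + 14)) + L = 0 + 33419 = 33419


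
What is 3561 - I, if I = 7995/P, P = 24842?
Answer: 88454367/24842 ≈ 3560.7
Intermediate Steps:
I = 7995/24842 ≈ 0.32183
3561 - I = 3561 - 1*7995/24842 = 3561 - 7995/24842 = 88454367/24842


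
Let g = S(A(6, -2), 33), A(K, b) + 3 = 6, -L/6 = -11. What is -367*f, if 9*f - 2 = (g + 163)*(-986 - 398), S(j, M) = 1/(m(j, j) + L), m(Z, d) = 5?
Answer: 5878706558/639 ≈ 9.1999e+6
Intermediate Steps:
L = 66 (L = -6*(-11) = 66)
A(K, b) = 3 (A(K, b) = -3 + 6 = 3)
S(j, M) = 1/71 (S(j, M) = 1/(5 + 66) = 1/71)
g = 1/71 ≈ 0.014085
f = -16018274/639 (f = 2/9 + ((1/71 + 163)*(-986 - 398))/9 = 2/9 + ((11574/71)*(-1384))/9 = 2/9 + (1/9)*(-16018416/71) = 2/9 - 1779824/71 = -16018274/639 ≈ -25068.)
-367*f = -367*(-16018274/639) = 5878706558/639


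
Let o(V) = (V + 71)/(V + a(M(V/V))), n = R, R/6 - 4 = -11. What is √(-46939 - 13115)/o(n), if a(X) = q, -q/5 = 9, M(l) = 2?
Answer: -3*I*√60054 ≈ -735.18*I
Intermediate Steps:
R = -42 (R = 24 + 6*(-11) = 24 - 66 = -42)
q = -45 (q = -5*9 = -45)
n = -42
a(X) = -45
o(V) = (71 + V)/(-45 + V) (o(V) = (V + 71)/(V - 45) = (71 + V)/(-45 + V))
√(-46939 - 13115)/o(n) = √(-46939 - 13115)/(((71 - 42)/(-45 - 42))) = √(-60054)/((29/(-87))) = (I*√60054)/((-1/87*29)) = (I*√60054)/(-⅓) = (I*√60054)*(-3) = -3*I*√60054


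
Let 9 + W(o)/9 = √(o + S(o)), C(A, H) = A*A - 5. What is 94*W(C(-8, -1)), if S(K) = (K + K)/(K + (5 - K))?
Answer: -7614 + 846*√2065/5 ≈ 74.832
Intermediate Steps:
C(A, H) = -5 + A² (C(A, H) = A² - 5 = -5 + A²)
S(K) = 2*K/5 (S(K) = (2*K)/5 = (2*K)*(⅕) = 2*K/5)
W(o) = -81 + 9*√35*√o/5 (W(o) = -81 + 9*√(o + 2*o/5) = -81 + 9*√(7*o/5) = -81 + 9*(√35*√o/5) = -81 + 9*√35*√o/5)
94*W(C(-8, -1)) = 94*(-81 + 9*√35*√(-5 + (-8)²)/5) = 94*(-81 + 9*√35*√(-5 + 64)/5) = 94*(-81 + 9*√35*√59/5) = 94*(-81 + 9*√2065/5) = -7614 + 846*√2065/5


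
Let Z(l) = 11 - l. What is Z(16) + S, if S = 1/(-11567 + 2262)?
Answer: -46526/9305 ≈ -5.0001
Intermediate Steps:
S = -1/9305 (S = 1/(-9305) = -1/9305 ≈ -0.00010747)
Z(16) + S = (11 - 1*16) - 1/9305 = (11 - 16) - 1/9305 = -5 - 1/9305 = -46526/9305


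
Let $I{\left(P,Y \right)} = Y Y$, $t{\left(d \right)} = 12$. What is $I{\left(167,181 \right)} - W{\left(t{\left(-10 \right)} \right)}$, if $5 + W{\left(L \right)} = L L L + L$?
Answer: $31026$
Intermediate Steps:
$I{\left(P,Y \right)} = Y^{2}$
$W{\left(L \right)} = -5 + L + L^{3}$ ($W{\left(L \right)} = -5 + \left(L L L + L\right) = -5 + \left(L^{2} L + L\right) = -5 + \left(L^{3} + L\right) = -5 + \left(L + L^{3}\right) = -5 + L + L^{3}$)
$I{\left(167,181 \right)} - W{\left(t{\left(-10 \right)} \right)} = 181^{2} - \left(-5 + 12 + 12^{3}\right) = 32761 - \left(-5 + 12 + 1728\right) = 32761 - 1735 = 31026$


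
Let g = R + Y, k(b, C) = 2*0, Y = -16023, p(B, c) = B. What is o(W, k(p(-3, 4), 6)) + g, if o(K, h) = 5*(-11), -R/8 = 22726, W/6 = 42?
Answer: -197886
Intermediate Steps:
W = 252 (W = 6*42 = 252)
R = -181808 (R = -8*22726 = -181808)
k(b, C) = 0
o(K, h) = -55
g = -197831 (g = -181808 - 16023 = -197831)
o(W, k(p(-3, 4), 6)) + g = -55 - 197831 = -197886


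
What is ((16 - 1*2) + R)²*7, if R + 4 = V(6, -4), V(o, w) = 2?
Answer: 1008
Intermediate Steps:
R = -2 (R = -4 + 2 = -2)
((16 - 1*2) + R)²*7 = ((16 - 1*2) - 2)²*7 = ((16 - 2) - 2)²*7 = (14 - 2)²*7 = 12²*7 = 144*7 = 1008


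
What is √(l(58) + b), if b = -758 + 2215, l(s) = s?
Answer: √1515 ≈ 38.923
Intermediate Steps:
b = 1457
√(l(58) + b) = √(58 + 1457) = √1515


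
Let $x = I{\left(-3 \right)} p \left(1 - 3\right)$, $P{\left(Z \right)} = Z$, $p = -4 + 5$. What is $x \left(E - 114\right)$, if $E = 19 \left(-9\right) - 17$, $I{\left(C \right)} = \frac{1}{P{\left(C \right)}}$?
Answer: $- \frac{604}{3} \approx -201.33$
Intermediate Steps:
$p = 1$
$I{\left(C \right)} = \frac{1}{C}$
$x = \frac{2}{3}$ ($x = \frac{1 \left(1 - 3\right)}{-3} = - \frac{1 \left(-2\right)}{3} = \left(- \frac{1}{3}\right) \left(-2\right) = \frac{2}{3} \approx 0.66667$)
$E = -188$ ($E = -171 - 17 = -188$)
$x \left(E - 114\right) = \frac{2 \left(-188 - 114\right)}{3} = \frac{2}{3} \left(-302\right) = - \frac{604}{3}$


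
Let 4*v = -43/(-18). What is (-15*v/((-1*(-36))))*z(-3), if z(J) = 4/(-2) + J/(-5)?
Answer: 301/864 ≈ 0.34838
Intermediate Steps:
z(J) = -2 - J/5 (z(J) = 4*(-½) + J*(-⅕) = -2 - J/5)
v = 43/72 (v = (-43/(-18))/4 = (-43*(-1/18))/4 = (¼)*(43/18) = 43/72 ≈ 0.59722)
(-15*v/((-1*(-36))))*z(-3) = (-215/(24*((-1*(-36)))))*(-2 - ⅕*(-3)) = (-215/(24*36))*(-2 + ⅗) = -215/(24*36)*(-7/5) = -15*43/2592*(-7/5) = -215/864*(-7/5) = 301/864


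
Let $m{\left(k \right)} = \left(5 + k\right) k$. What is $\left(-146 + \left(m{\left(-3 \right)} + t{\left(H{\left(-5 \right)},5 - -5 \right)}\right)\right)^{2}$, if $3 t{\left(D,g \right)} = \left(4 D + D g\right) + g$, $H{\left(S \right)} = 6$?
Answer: $\frac{131044}{9} \approx 14560.0$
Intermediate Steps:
$m{\left(k \right)} = k \left(5 + k\right)$
$t{\left(D,g \right)} = \frac{g}{3} + \frac{4 D}{3} + \frac{D g}{3}$ ($t{\left(D,g \right)} = \frac{\left(4 D + D g\right) + g}{3} = \frac{g + 4 D + D g}{3} = \frac{g}{3} + \frac{4 D}{3} + \frac{D g}{3}$)
$\left(-146 + \left(m{\left(-3 \right)} + t{\left(H{\left(-5 \right)},5 - -5 \right)}\right)\right)^{2} = \left(-146 - \left(-8 + 3 \left(5 - 3\right) - \frac{7 \left(5 - -5\right)}{3}\right)\right)^{2} = \left(-146 - \left(-2 - \frac{7 \left(5 + 5\right)}{3}\right)\right)^{2} = \left(-146 + \left(-6 + \left(\frac{1}{3} \cdot 10 + 8 + \frac{1}{3} \cdot 6 \cdot 10\right)\right)\right)^{2} = \left(-146 + \left(-6 + \left(\frac{10}{3} + 8 + 20\right)\right)\right)^{2} = \left(-146 + \left(-6 + \frac{94}{3}\right)\right)^{2} = \left(-146 + \frac{76}{3}\right)^{2} = \left(- \frac{362}{3}\right)^{2} = \frac{131044}{9}$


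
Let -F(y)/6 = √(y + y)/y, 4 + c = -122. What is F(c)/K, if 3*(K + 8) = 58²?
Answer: 3*I*√7/11690 ≈ 0.00067898*I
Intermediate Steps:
c = -126 (c = -4 - 122 = -126)
K = 3340/3 (K = -8 + (⅓)*58² = -8 + (⅓)*3364 = -8 + 3364/3 = 3340/3 ≈ 1113.3)
F(y) = -6*√2/√y (F(y) = -6*√(y + y)/y = -6*√(2*y)/y = -6*√2*√y/y = -6*√2/√y)
F(c)/K = (-6*√2/√(-126))/(3340/3) = -6*√2*(-I*√14/42)*(3/3340) = (2*I*√7/7)*(3/3340) = 3*I*√7/11690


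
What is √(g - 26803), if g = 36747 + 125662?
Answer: √135606 ≈ 368.25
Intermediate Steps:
g = 162409
√(g - 26803) = √(162409 - 26803) = √135606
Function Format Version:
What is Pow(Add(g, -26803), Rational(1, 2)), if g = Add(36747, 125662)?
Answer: Pow(135606, Rational(1, 2)) ≈ 368.25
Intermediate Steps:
g = 162409
Pow(Add(g, -26803), Rational(1, 2)) = Pow(Add(162409, -26803), Rational(1, 2)) = Pow(135606, Rational(1, 2))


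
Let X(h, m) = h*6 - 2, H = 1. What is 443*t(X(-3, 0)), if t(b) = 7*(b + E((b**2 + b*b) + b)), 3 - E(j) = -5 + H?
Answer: -40313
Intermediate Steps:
E(j) = 7 (E(j) = 3 - (-5 + 1) = 3 - 1*(-4) = 3 + 4 = 7)
X(h, m) = -2 + 6*h (X(h, m) = 6*h - 2 = -2 + 6*h)
t(b) = 49 + 7*b (t(b) = 7*(b + 7) = 7*(7 + b) = 49 + 7*b)
443*t(X(-3, 0)) = 443*(49 + 7*(-2 + 6*(-3))) = 443*(49 + 7*(-2 - 18)) = 443*(49 + 7*(-20)) = 443*(49 - 140) = 443*(-91) = -40313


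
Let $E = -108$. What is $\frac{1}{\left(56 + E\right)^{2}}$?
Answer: $\frac{1}{2704} \approx 0.00036982$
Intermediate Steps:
$\frac{1}{\left(56 + E\right)^{2}} = \frac{1}{\left(56 - 108\right)^{2}} = \frac{1}{\left(-52\right)^{2}} = \frac{1}{2704}$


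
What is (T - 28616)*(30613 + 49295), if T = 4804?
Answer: -1902769296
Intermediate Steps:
(T - 28616)*(30613 + 49295) = (4804 - 28616)*(30613 + 49295) = -23812*79908 = -1902769296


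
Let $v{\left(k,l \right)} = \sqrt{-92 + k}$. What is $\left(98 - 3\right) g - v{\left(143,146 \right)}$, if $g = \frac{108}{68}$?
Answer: $\frac{2565}{17} - \sqrt{51} \approx 143.74$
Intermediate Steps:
$g = \frac{27}{17}$ ($g = 108 \cdot \frac{1}{68} = \frac{27}{17} \approx 1.5882$)
$\left(98 - 3\right) g - v{\left(143,146 \right)} = \left(98 - 3\right) \frac{27}{17} - \sqrt{-92 + 143} = 95 \cdot \frac{27}{17} - \sqrt{51} = \frac{2565}{17} - \sqrt{51}$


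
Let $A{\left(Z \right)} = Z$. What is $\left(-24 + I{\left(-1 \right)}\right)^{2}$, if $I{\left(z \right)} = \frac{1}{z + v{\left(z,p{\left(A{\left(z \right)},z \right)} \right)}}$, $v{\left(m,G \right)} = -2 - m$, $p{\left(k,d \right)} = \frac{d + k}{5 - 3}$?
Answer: $\frac{2401}{4} \approx 600.25$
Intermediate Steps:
$p{\left(k,d \right)} = \frac{d}{2} + \frac{k}{2}$ ($p{\left(k,d \right)} = \frac{d + k}{2} = \left(d + k\right) \frac{1}{2} = \frac{d}{2} + \frac{k}{2}$)
$I{\left(z \right)} = - \frac{1}{2}$ ($I{\left(z \right)} = \frac{1}{z - \left(2 + z\right)} = \frac{1}{-2} = - \frac{1}{2}$)
$\left(-24 + I{\left(-1 \right)}\right)^{2} = \left(-24 - \frac{1}{2}\right)^{2} = \left(- \frac{49}{2}\right)^{2} = \frac{2401}{4}$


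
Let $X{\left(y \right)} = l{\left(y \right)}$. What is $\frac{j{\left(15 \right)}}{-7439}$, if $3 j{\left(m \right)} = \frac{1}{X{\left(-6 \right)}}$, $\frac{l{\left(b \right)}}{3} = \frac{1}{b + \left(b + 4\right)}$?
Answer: $\frac{8}{66951} \approx 0.00011949$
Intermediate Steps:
$l{\left(b \right)} = \frac{3}{4 + 2 b}$ ($l{\left(b \right)} = \frac{3}{b + \left(b + 4\right)} = \frac{3}{b + \left(4 + b\right)} = \frac{3}{4 + 2 b}$)
$X{\left(y \right)} = \frac{3}{2 \left(2 + y\right)}$
$j{\left(m \right)} = - \frac{8}{9}$ ($j{\left(m \right)} = \frac{1}{3 \frac{3}{2 \left(2 - 6\right)}} = \frac{1}{3 \frac{3}{2 \left(-4\right)}} = \frac{1}{3 \cdot \frac{3}{2} \left(- \frac{1}{4}\right)} = \frac{1}{3 \left(- \frac{3}{8}\right)} = \frac{1}{3} \left(- \frac{8}{3}\right) = - \frac{8}{9}$)
$\frac{j{\left(15 \right)}}{-7439} = - \frac{8}{9 \left(-7439\right)} = \left(- \frac{8}{9}\right) \left(- \frac{1}{7439}\right) = \frac{8}{66951}$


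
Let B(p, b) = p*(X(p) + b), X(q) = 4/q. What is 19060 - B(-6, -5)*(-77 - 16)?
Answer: 22222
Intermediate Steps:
B(p, b) = p*(b + 4/p) (B(p, b) = p*(4/p + b) = p*(b + 4/p))
19060 - B(-6, -5)*(-77 - 16) = 19060 - (4 - 5*(-6))*(-77 - 16) = 19060 - (4 + 30)*(-93) = 19060 - 34*(-93) = 19060 - 1*(-3162) = 19060 + 3162 = 22222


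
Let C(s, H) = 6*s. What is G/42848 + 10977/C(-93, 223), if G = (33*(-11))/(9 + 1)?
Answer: -783937919/39848640 ≈ -19.673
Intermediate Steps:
G = -363/10 ≈ -36.300
G/42848 + 10977/C(-93, 223) = -363/10/42848 + 10977/((6*(-93))) = -363/10*1/42848 + 10977/(-558) = -363/428480 + 10977*(-1/558) = -363/428480 - 3659/186 = -783937919/39848640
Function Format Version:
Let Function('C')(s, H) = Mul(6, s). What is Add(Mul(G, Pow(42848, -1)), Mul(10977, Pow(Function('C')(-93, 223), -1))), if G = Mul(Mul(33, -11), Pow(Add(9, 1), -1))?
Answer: Rational(-783937919, 39848640) ≈ -19.673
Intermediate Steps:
G = Rational(-363, 10) (G = Mul(-363, Pow(10, -1)) = Mul(-363, Rational(1, 10)) = Rational(-363, 10) ≈ -36.300)
Add(Mul(G, Pow(42848, -1)), Mul(10977, Pow(Function('C')(-93, 223), -1))) = Add(Mul(Rational(-363, 10), Pow(42848, -1)), Mul(10977, Pow(Mul(6, -93), -1))) = Add(Mul(Rational(-363, 10), Rational(1, 42848)), Mul(10977, Pow(-558, -1))) = Add(Rational(-363, 428480), Mul(10977, Rational(-1, 558))) = Add(Rational(-363, 428480), Rational(-3659, 186)) = Rational(-783937919, 39848640)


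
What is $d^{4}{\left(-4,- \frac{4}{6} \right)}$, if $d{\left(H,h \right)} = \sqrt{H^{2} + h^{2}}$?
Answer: $\frac{21904}{81} \approx 270.42$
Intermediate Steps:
$d^{4}{\left(-4,- \frac{4}{6} \right)} = \left(\sqrt{\left(-4\right)^{2} + \left(- \frac{4}{6}\right)^{2}}\right)^{4} = \left(\sqrt{16 + \left(\left(-4\right) \frac{1}{6}\right)^{2}}\right)^{4} = \left(\sqrt{16 + \left(- \frac{2}{3}\right)^{2}}\right)^{4} = \left(\sqrt{16 + \frac{4}{9}}\right)^{4} = \left(\sqrt{\frac{148}{9}}\right)^{4} = \left(\frac{2 \sqrt{37}}{3}\right)^{4} = \frac{21904}{81}$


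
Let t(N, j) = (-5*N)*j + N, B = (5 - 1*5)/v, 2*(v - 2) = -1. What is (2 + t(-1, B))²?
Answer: 1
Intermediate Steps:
v = 3/2 (v = 2 + (½)*(-1) = 2 - ½ = 3/2 ≈ 1.5000)
B = 0 (B = (5 - 1*5)/(3/2) = (5 - 5)*(⅔) = 0*(⅔) = 0)
t(N, j) = N - 5*N*j (t(N, j) = -5*N*j + N = N - 5*N*j)
(2 + t(-1, B))² = (2 - (1 - 5*0))² = (2 - (1 + 0))² = (2 - 1*1)² = (2 - 1)² = 1² = 1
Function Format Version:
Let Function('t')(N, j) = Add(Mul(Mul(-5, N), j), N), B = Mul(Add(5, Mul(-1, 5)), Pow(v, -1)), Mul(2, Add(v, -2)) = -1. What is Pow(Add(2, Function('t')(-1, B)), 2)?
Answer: 1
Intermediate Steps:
v = Rational(3, 2) (v = Add(2, Mul(Rational(1, 2), -1)) = Add(2, Rational(-1, 2)) = Rational(3, 2) ≈ 1.5000)
B = 0 (B = Mul(Add(5, Mul(-1, 5)), Pow(Rational(3, 2), -1)) = Mul(Add(5, -5), Rational(2, 3)) = Mul(0, Rational(2, 3)) = 0)
Function('t')(N, j) = Add(N, Mul(-5, N, j)) (Function('t')(N, j) = Add(Mul(-5, N, j), N) = Add(N, Mul(-5, N, j)))
Pow(Add(2, Function('t')(-1, B)), 2) = Pow(Add(2, Mul(-1, Add(1, Mul(-5, 0)))), 2) = Pow(Add(2, Mul(-1, Add(1, 0))), 2) = Pow(Add(2, Mul(-1, 1)), 2) = Pow(Add(2, -1), 2) = Pow(1, 2) = 1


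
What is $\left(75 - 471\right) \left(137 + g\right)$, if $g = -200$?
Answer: $24948$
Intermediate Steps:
$\left(75 - 471\right) \left(137 + g\right) = \left(75 - 471\right) \left(137 - 200\right) = \left(-396\right) \left(-63\right) = 24948$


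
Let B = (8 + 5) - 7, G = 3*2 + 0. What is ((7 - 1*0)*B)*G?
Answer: 252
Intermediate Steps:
G = 6 (G = 6 + 0 = 6)
B = 6 (B = 13 - 7 = 6)
((7 - 1*0)*B)*G = ((7 - 1*0)*6)*6 = ((7 + 0)*6)*6 = (7*6)*6 = 42*6 = 252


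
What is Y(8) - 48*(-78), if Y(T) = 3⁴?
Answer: 3825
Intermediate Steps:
Y(T) = 81
Y(8) - 48*(-78) = 81 - 48*(-78) = 81 + 3744 = 3825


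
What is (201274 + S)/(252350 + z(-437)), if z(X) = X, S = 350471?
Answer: 183915/83971 ≈ 2.1902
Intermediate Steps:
(201274 + S)/(252350 + z(-437)) = (201274 + 350471)/(252350 - 437) = 551745/251913 = 551745*(1/251913) = 183915/83971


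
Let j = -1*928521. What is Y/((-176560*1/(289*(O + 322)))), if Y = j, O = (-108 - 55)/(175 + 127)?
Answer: 26050964941089/53321120 ≈ 4.8857e+5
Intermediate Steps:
O = -163/302 ≈ -0.53973
j = -928521
Y = -928521
Y/((-176560*1/(289*(O + 322)))) = -928521/((-176560*1/(289*(-163/302 + 322)))) = -928521/((-176560/((97081/302)*289))) = -928521/((-176560/28056409/302)) = -928521/((-176560*302/28056409)) = -928521/(-53321120/28056409) = -928521*(-28056409/53321120) = 26050964941089/53321120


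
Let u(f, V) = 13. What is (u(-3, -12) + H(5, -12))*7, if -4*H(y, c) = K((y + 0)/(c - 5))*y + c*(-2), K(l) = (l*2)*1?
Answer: 1841/34 ≈ 54.147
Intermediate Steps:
K(l) = 2*l (K(l) = (2*l)*1 = 2*l)
H(y, c) = c/2 - y²/(2*(-5 + c)) (H(y, c) = -((2*((y + 0)/(c - 5)))*y + c*(-2))/4 = -((2*(y/(-5 + c)))*y - 2*c)/4 = -((2*y/(-5 + c))*y - 2*c)/4 = -(2*y²/(-5 + c) - 2*c)/4 = -(-2*c + 2*y²/(-5 + c))/4 = c/2 - y²/(2*(-5 + c)))
(u(-3, -12) + H(5, -12))*7 = (13 + (-1*5² - 12*(-5 - 12))/(2*(-5 - 12)))*7 = (13 + (½)*(-1*25 - 12*(-17))/(-17))*7 = (13 + (½)*(-1/17)*(-25 + 204))*7 = (13 + (½)*(-1/17)*179)*7 = (13 - 179/34)*7 = (263/34)*7 = 1841/34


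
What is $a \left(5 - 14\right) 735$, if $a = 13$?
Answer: $-85995$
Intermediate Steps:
$a \left(5 - 14\right) 735 = 13 \left(5 - 14\right) 735 = 13 \left(-9\right) 735 = \left(-117\right) 735 = -85995$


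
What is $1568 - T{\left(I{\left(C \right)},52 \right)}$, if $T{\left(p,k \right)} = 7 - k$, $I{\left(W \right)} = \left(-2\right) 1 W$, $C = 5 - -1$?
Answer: $1613$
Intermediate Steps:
$C = 6$ ($C = 5 + 1 = 6$)
$I{\left(W \right)} = - 2 W$
$1568 - T{\left(I{\left(C \right)},52 \right)} = 1568 - \left(7 - 52\right) = 1568 - -45 = 1568 + 45 = 1613$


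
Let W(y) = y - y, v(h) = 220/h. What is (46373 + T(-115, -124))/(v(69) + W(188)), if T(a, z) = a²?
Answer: 186921/10 ≈ 18692.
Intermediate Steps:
W(y) = 0
(46373 + T(-115, -124))/(v(69) + W(188)) = (46373 + (-115)²)/(220/69 + 0) = (46373 + 13225)/(220*(1/69) + 0) = 59598/(220/69 + 0) = 59598/(220/69) = 59598*(69/220) = 186921/10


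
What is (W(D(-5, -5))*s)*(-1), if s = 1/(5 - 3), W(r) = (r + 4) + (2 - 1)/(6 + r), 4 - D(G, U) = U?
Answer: -98/15 ≈ -6.5333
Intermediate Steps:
D(G, U) = 4 - U
W(r) = 4 + r + 1/(6 + r) (W(r) = (4 + r) + 1/(6 + r) = 4 + r + 1/(6 + r))
s = ½ (s = 1/2 = ½ ≈ 0.50000)
(W(D(-5, -5))*s)*(-1) = (((25 + (4 - 1*(-5))² + 10*(4 - 1*(-5)))/(6 + (4 - 1*(-5))))*(½))*(-1) = (((25 + (4 + 5)² + 10*(4 + 5))/(6 + (4 + 5)))*(½))*(-1) = (((25 + 9² + 10*9)/(6 + 9))*(½))*(-1) = (((25 + 81 + 90)/15)*(½))*(-1) = (((1/15)*196)*(½))*(-1) = ((196/15)*(½))*(-1) = (98/15)*(-1) = -98/15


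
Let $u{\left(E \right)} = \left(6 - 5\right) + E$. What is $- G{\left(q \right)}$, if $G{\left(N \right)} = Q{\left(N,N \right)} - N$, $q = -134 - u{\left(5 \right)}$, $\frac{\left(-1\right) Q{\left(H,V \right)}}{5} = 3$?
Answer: $-125$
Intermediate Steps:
$u{\left(E \right)} = 1 + E$
$Q{\left(H,V \right)} = -15$ ($Q{\left(H,V \right)} = \left(-5\right) 3 = -15$)
$q = -140$ ($q = -134 - \left(1 + 5\right) = -134 - 6 = -140$)
$G{\left(N \right)} = -15 - N$
$- G{\left(q \right)} = - (-15 - -140) = - (-15 + 140) = \left(-1\right) 125 = -125$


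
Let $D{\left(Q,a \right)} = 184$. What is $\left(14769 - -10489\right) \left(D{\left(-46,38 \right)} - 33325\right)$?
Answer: $-837075378$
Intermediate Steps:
$\left(14769 - -10489\right) \left(D{\left(-46,38 \right)} - 33325\right) = \left(14769 - -10489\right) \left(184 - 33325\right) = \left(14769 + \left(-11973 + 22462\right)\right) \left(-33141\right) = \left(14769 + 10489\right) \left(-33141\right) = 25258 \left(-33141\right) = -837075378$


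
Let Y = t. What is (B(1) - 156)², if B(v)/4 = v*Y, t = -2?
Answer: 26896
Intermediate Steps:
Y = -2
B(v) = -8*v (B(v) = 4*(v*(-2)) = 4*(-2*v) = -8*v)
(B(1) - 156)² = (-8*1 - 156)² = (-8 - 156)² = (-164)² = 26896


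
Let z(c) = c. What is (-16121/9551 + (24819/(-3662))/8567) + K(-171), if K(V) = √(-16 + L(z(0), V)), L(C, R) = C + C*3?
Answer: -505990765103/299637353054 + 4*I ≈ -1.6887 + 4.0*I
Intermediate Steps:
L(C, R) = 4*C (L(C, R) = C + 3*C = 4*C)
K(V) = 4*I (K(V) = √(-16 + 4*0) = √(-16 + 0) = √(-16) = 4*I)
(-16121/9551 + (24819/(-3662))/8567) + K(-171) = (-16121/9551 + (24819/(-3662))/8567) + 4*I = (-16121*1/9551 + (24819*(-1/3662))*(1/8567)) + 4*I = (-16121/9551 - 24819/3662*1/8567) + 4*I = (-16121/9551 - 24819/31372354) + 4*I = -505990765103/299637353054 + 4*I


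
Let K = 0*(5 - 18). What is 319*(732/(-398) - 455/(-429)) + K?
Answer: -148277/597 ≈ -248.37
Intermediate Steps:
K = 0 (K = 0*(-13) = 0)
319*(732/(-398) - 455/(-429)) + K = 319*(732/(-398) - 455/(-429)) + 0 = 319*(732*(-1/398) - 455*(-1/429)) + 0 = 319*(-366/199 + 35/33) + 0 = 319*(-5113/6567) + 0 = -148277/597 + 0 = -148277/597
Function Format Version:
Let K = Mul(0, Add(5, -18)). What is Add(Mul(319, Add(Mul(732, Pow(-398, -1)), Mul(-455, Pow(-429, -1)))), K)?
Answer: Rational(-148277, 597) ≈ -248.37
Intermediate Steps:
K = 0 (K = Mul(0, -13) = 0)
Add(Mul(319, Add(Mul(732, Pow(-398, -1)), Mul(-455, Pow(-429, -1)))), K) = Add(Mul(319, Add(Mul(732, Pow(-398, -1)), Mul(-455, Pow(-429, -1)))), 0) = Add(Mul(319, Add(Mul(732, Rational(-1, 398)), Mul(-455, Rational(-1, 429)))), 0) = Add(Mul(319, Add(Rational(-366, 199), Rational(35, 33))), 0) = Add(Mul(319, Rational(-5113, 6567)), 0) = Add(Rational(-148277, 597), 0) = Rational(-148277, 597)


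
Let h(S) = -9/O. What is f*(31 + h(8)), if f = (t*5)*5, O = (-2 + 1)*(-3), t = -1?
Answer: -700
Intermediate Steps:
O = 3 (O = -1*(-3) = 3)
h(S) = -3 (h(S) = -9/3 = -9*⅓ = -3)
f = -25 (f = -1*5*5 = -5*5 = -25)
f*(31 + h(8)) = -25*(31 - 3) = -25*28 = -700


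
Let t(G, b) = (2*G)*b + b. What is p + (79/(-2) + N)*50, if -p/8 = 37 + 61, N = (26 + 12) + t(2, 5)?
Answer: 391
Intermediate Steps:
t(G, b) = b + 2*G*b (t(G, b) = 2*G*b + b = b + 2*G*b)
N = 63 (N = (26 + 12) + 5*(1 + 2*2) = 38 + 5*(1 + 4) = 38 + 5*5 = 38 + 25 = 63)
p = -784 (p = -8*(37 + 61) = -8*98 = -784)
p + (79/(-2) + N)*50 = -784 + (79/(-2) + 63)*50 = -784 + (79*(-1/2) + 63)*50 = -784 + (-79/2 + 63)*50 = -784 + (47/2)*50 = -784 + 1175 = 391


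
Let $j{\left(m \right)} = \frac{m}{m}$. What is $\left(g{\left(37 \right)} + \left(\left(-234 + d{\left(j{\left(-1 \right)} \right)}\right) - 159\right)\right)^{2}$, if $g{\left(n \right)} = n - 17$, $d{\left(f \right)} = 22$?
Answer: $123201$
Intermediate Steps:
$j{\left(m \right)} = 1$
$g{\left(n \right)} = -17 + n$ ($g{\left(n \right)} = n - 17 = -17 + n$)
$\left(g{\left(37 \right)} + \left(\left(-234 + d{\left(j{\left(-1 \right)} \right)}\right) - 159\right)\right)^{2} = \left(\left(-17 + 37\right) + \left(\left(-234 + 22\right) - 159\right)\right)^{2} = \left(20 - 371\right)^{2} = \left(-351\right)^{2} = 123201$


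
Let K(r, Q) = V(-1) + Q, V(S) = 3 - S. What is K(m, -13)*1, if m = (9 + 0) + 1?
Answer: -9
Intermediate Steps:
m = 10 (m = 9 + 1 = 10)
K(r, Q) = 4 + Q (K(r, Q) = (3 - 1*(-1)) + Q = (3 + 1) + Q = 4 + Q)
K(m, -13)*1 = (4 - 13)*1 = -9*1 = -9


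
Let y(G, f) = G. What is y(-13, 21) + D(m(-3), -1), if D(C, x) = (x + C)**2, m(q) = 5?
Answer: 3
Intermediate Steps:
D(C, x) = (C + x)**2
y(-13, 21) + D(m(-3), -1) = -13 + (5 - 1)**2 = -13 + 4**2 = -13 + 16 = 3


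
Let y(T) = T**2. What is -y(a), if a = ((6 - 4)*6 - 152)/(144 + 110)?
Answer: -4900/16129 ≈ -0.30380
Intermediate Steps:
a = -70/127 (a = (2*6 - 152)/254 = (12 - 152)*(1/254) = -140*1/254 = -70/127 ≈ -0.55118)
-y(a) = -(-70/127)**2 = -1*4900/16129 = -4900/16129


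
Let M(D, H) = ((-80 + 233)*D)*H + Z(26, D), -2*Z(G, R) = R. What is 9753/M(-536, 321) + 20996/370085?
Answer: 109819112759/1948445713100 ≈ 0.056362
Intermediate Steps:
Z(G, R) = -R/2
M(D, H) = -D/2 + 153*D*H (M(D, H) = ((-80 + 233)*D)*H - D/2 = (153*D)*H - D/2 = 153*D*H - D/2 = -D/2 + 153*D*H)
9753/M(-536, 321) + 20996/370085 = 9753/(((½)*(-536)*(-1 + 306*321))) + 20996/370085 = 9753/(((½)*(-536)*(-1 + 98226))) + 20996*(1/370085) = 9753/(((½)*(-536)*98225)) + 20996/370085 = 9753/(-26324300) + 20996/370085 = 9753*(-1/26324300) + 20996/370085 = -9753/26324300 + 20996/370085 = 109819112759/1948445713100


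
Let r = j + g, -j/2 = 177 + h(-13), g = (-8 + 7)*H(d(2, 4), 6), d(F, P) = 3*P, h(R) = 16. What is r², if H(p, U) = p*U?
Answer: 209764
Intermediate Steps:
H(p, U) = U*p
g = -72 (g = (-8 + 7)*(6*(3*4)) = -6*12 = -1*72 = -72)
j = -386 (j = -2*(177 + 16) = -2*193 = -386)
r = -458 (r = -386 - 72 = -458)
r² = (-458)² = 209764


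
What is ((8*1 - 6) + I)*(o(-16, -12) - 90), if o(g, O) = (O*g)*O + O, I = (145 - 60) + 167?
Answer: -611124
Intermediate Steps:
I = 252 (I = 85 + 167 = 252)
o(g, O) = O + g*O**2 (o(g, O) = g*O**2 + O = O + g*O**2)
((8*1 - 6) + I)*(o(-16, -12) - 90) = ((8*1 - 6) + 252)*(-12*(1 - 12*(-16)) - 90) = ((8 - 6) + 252)*(-12*(1 + 192) - 90) = (2 + 252)*(-12*193 - 90) = 254*(-2316 - 90) = 254*(-2406) = -611124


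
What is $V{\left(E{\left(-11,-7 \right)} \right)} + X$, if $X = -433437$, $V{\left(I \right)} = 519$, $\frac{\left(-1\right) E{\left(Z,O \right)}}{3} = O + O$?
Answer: $-432918$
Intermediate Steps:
$E{\left(Z,O \right)} = - 6 O$ ($E{\left(Z,O \right)} = - 3 \left(O + O\right) = - 3 \cdot 2 O = - 6 O$)
$V{\left(E{\left(-11,-7 \right)} \right)} + X = 519 - 433437 = -432918$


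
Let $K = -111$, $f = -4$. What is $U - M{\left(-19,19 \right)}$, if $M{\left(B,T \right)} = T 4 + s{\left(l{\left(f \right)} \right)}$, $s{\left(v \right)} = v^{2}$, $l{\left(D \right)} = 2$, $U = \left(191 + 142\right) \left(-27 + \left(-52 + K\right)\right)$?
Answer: $-63350$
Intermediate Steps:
$U = -63270$ ($U = \left(191 + 142\right) \left(-27 - 163\right) = 333 \left(-27 - 163\right) = 333 \left(-190\right) = -63270$)
$M{\left(B,T \right)} = 4 + 4 T$ ($M{\left(B,T \right)} = T 4 + 2^{2} = 4 T + 4 = 4 + 4 T$)
$U - M{\left(-19,19 \right)} = -63270 - \left(4 + 4 \cdot 19\right) = -63270 - \left(4 + 76\right) = -63270 - 80 = -63350$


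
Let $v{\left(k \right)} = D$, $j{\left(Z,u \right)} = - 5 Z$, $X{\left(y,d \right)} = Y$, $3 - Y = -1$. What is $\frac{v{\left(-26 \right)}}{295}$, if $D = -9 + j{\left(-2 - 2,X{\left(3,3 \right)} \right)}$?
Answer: $\frac{11}{295} \approx 0.037288$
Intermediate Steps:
$Y = 4$ ($Y = 3 - -1 = 3 + 1 = 4$)
$X{\left(y,d \right)} = 4$
$D = 11$ ($D = -9 - 5 \left(-2 - 2\right) = -9 - -20 = -9 + 20 = 11$)
$v{\left(k \right)} = 11$
$\frac{v{\left(-26 \right)}}{295} = \frac{11}{295}$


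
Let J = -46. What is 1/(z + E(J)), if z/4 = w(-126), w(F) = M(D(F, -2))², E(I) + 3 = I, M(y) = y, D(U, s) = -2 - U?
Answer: 1/61455 ≈ 1.6272e-5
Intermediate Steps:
E(I) = -3 + I
w(F) = (-2 - F)²
z = 61504 (z = 4*(2 - 126)² = 4*(-124)² = 4*15376 = 61504)
1/(z + E(J)) = 1/(61504 + (-3 - 46)) = 1/(61504 - 49) = 1/61455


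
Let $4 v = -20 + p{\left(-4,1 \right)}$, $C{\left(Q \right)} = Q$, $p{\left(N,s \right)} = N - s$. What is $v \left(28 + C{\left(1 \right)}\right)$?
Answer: $- \frac{725}{4} \approx -181.25$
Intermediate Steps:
$v = - \frac{25}{4}$ ($v = \frac{-20 - 5}{4} = \frac{1}{4} \left(-25\right) = - \frac{25}{4} \approx -6.25$)
$v \left(28 + C{\left(1 \right)}\right) = - \frac{25 \left(28 + 1\right)}{4} = \left(- \frac{25}{4}\right) 29 = - \frac{725}{4}$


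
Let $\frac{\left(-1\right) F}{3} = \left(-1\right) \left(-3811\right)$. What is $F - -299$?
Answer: $-11134$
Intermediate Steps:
$F = -11433$ ($F = - 3 \left(\left(-1\right) \left(-3811\right)\right) = \left(-3\right) 3811 = -11433$)
$F - -299 = -11433 - -299 = -11433 + \left(-25 + 324\right) = -11433 + 299 = -11134$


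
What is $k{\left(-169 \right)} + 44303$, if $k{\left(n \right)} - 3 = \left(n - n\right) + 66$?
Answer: $44372$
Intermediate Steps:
$k{\left(n \right)} = 69$ ($k{\left(n \right)} = 3 + \left(\left(n - n\right) + 66\right) = 3 + \left(0 + 66\right) = 3 + 66 = 69$)
$k{\left(-169 \right)} + 44303 = 69 + 44303 = 44372$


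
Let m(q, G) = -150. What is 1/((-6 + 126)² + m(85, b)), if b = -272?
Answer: 1/14250 ≈ 7.0175e-5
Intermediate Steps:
1/((-6 + 126)² + m(85, b)) = 1/((-6 + 126)² - 150) = 1/(120² - 150) = 1/(14400 - 150) = 1/14250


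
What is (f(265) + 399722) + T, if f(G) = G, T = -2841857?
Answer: -2441870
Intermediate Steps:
(f(265) + 399722) + T = (265 + 399722) - 2841857 = 399987 - 2841857 = -2441870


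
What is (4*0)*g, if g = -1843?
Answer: 0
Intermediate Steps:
(4*0)*g = (4*0)*(-1843) = 0*(-1843) = 0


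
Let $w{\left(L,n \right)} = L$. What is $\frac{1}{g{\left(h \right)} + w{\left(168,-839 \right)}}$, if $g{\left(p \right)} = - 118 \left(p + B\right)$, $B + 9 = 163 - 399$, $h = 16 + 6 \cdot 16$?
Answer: $\frac{1}{15862} \approx 6.3044 \cdot 10^{-5}$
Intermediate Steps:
$h = 112$ ($h = 16 + 96 = 112$)
$B = -245$ ($B = -9 + \left(163 - 399\right) = -9 - 236 = -245$)
$g{\left(p \right)} = 28910 - 118 p$ ($g{\left(p \right)} = - 118 \left(p - 245\right) = - 118 \left(-245 + p\right) = 28910 - 118 p$)
$\frac{1}{g{\left(h \right)} + w{\left(168,-839 \right)}} = \frac{1}{\left(28910 - 13216\right) + 168} = \frac{1}{15694 + 168} = \frac{1}{15862}$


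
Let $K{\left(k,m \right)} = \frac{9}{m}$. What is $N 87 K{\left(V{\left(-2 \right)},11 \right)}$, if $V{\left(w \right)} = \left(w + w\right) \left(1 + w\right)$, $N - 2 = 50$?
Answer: $\frac{40716}{11} \approx 3701.5$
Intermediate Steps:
$N = 52$ ($N = 2 + 50 = 52$)
$V{\left(w \right)} = 2 w \left(1 + w\right)$
$N 87 K{\left(V{\left(-2 \right)},11 \right)} = 52 \cdot 87 \cdot \frac{9}{11} = 4524 \cdot 9 \cdot \frac{1}{11} = 4524 \cdot \frac{9}{11} = \frac{40716}{11}$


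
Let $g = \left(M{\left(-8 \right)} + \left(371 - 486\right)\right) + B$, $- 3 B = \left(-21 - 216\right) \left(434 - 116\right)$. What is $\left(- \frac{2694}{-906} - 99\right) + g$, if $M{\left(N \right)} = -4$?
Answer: $\frac{3760953}{151} \approx 24907.0$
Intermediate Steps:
$B = 25122$ ($B = - \frac{\left(-21 - 216\right) \left(434 - 116\right)}{3} = - \frac{\left(-21 - 216\right) 318}{3} = - \frac{\left(-237\right) 318}{3} = \left(- \frac{1}{3}\right) \left(-75366\right) = 25122$)
$g = 25003$ ($g = \left(-4 + \left(371 - 486\right)\right) + 25122 = \left(-4 - 115\right) + 25122 = -119 + 25122 = 25003$)
$\left(- \frac{2694}{-906} - 99\right) + g = \left(- \frac{2694}{-906} - 99\right) + 25003 = \left(\left(-2694\right) \left(- \frac{1}{906}\right) - 99\right) + 25003 = \left(\frac{449}{151} - 99\right) + 25003 = - \frac{14500}{151} + 25003 = \frac{3760953}{151}$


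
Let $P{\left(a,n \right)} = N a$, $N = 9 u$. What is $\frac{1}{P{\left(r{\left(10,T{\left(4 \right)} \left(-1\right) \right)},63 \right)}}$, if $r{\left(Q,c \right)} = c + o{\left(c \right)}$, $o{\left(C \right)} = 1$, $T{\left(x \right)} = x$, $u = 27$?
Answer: $- \frac{1}{729} \approx -0.0013717$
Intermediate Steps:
$r{\left(Q,c \right)} = 1 + c$ ($r{\left(Q,c \right)} = c + 1 = 1 + c$)
$N = 243$ ($N = 9 \cdot 27 = 243$)
$P{\left(a,n \right)} = 243 a$
$\frac{1}{P{\left(r{\left(10,T{\left(4 \right)} \left(-1\right) \right)},63 \right)}} = \frac{1}{243 \left(1 + 4 \left(-1\right)\right)} = \frac{1}{243 \left(1 - 4\right)} = \frac{1}{243 \left(-3\right)} = \frac{1}{-729} = - \frac{1}{729}$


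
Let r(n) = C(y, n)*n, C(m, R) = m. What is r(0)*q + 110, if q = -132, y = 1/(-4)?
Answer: 110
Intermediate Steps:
y = -¼ ≈ -0.25000
r(n) = -n/4
r(0)*q + 110 = -¼*0*(-132) + 110 = 0*(-132) + 110 = 0 + 110 = 110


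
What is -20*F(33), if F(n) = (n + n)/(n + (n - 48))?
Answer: -220/3 ≈ -73.333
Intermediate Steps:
F(n) = 2*n/(-48 + 2*n) (F(n) = (2*n)/(n + (-48 + n)) = (2*n)/(-48 + 2*n) = 2*n/(-48 + 2*n))
-20*F(33) = -20*33/(-24 + 33) = -20*33/9 = -20*33*(1/9) = -20*11/3 = -1*220/3 = -220/3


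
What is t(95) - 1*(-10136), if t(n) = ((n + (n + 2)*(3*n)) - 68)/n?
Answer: 990592/95 ≈ 10427.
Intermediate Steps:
t(n) = (-68 + n + 3*n*(2 + n))/n (t(n) = ((n + (2 + n)*(3*n)) - 68)/n = ((n + 3*n*(2 + n)) - 68)/n = (-68 + n + 3*n*(2 + n))/n)
t(95) - 1*(-10136) = (7 - 68/95 + 3*95) - 1*(-10136) = (7 - 68*1/95 + 285) + 10136 = (7 - 68/95 + 285) + 10136 = 27672/95 + 10136 = 990592/95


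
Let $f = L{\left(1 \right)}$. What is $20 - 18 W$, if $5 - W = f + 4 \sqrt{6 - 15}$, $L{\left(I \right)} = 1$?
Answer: $-52 + 216 i \approx -52.0 + 216.0 i$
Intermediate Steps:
$f = 1$
$W = 4 - 12 i$ ($W = 5 - \left(1 + 4 \sqrt{6 - 15}\right) = 5 - \left(1 + 4 \sqrt{-9}\right) = 5 - \left(1 + 4 \cdot 3 i\right) = 5 - \left(1 + 12 i\right) = 4 - 12 i \approx 4.0 - 12.0 i$)
$20 - 18 W = 20 - 18 \left(4 - 12 i\right) = 20 - \left(72 - 216 i\right) = -52 + 216 i$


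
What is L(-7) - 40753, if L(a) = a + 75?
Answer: -40685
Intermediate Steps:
L(a) = 75 + a
L(-7) - 40753 = (75 - 7) - 40753 = 68 - 40753 = -40685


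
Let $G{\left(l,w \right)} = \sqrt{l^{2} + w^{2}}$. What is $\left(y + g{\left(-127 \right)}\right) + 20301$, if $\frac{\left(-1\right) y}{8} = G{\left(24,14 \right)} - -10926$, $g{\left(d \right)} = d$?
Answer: $-67234 - 16 \sqrt{193} \approx -67456.0$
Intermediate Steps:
$y = -87408 - 16 \sqrt{193}$ ($y = - 8 \left(\sqrt{24^{2} + 14^{2}} - -10926\right) = - 8 \left(\sqrt{576 + 196} + 10926\right) = - 8 \left(\sqrt{772} + 10926\right) = - 8 \left(2 \sqrt{193} + 10926\right) = - 8 \left(10926 + 2 \sqrt{193}\right) = -87408 - 16 \sqrt{193} \approx -87630.0$)
$\left(y + g{\left(-127 \right)}\right) + 20301 = \left(\left(-87408 - 16 \sqrt{193}\right) - 127\right) + 20301 = \left(-87535 - 16 \sqrt{193}\right) + 20301 = -67234 - 16 \sqrt{193}$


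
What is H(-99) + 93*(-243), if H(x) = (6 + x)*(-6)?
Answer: -22041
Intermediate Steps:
H(x) = -36 - 6*x
H(-99) + 93*(-243) = (-36 - 6*(-99)) + 93*(-243) = (-36 + 594) - 22599 = 558 - 22599 = -22041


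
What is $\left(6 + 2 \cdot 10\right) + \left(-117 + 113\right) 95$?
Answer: $-354$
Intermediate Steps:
$\left(6 + 2 \cdot 10\right) + \left(-117 + 113\right) 95 = \left(6 + 20\right) - 380 = 26 - 380 = -354$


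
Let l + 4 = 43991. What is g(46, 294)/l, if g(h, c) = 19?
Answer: 19/43987 ≈ 0.00043195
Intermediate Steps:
l = 43987 (l = -4 + 43991 = 43987)
g(46, 294)/l = 19/43987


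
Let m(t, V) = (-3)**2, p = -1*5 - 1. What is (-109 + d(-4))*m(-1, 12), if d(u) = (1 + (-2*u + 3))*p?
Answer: -1629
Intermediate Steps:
p = -6 (p = -5 - 1 = -6)
m(t, V) = 9
d(u) = -24 + 12*u (d(u) = (1 + (-2*u + 3))*(-6) = (1 + (3 - 2*u))*(-6) = (4 - 2*u)*(-6) = -24 + 12*u)
(-109 + d(-4))*m(-1, 12) = (-109 + (-24 + 12*(-4)))*9 = (-109 + (-24 - 48))*9 = (-109 - 72)*9 = -181*9 = -1629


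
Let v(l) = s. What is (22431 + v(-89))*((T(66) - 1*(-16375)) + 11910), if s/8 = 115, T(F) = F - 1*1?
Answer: 662000850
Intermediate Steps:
T(F) = -1 + F (T(F) = F - 1 = -1 + F)
s = 920 (s = 8*115 = 920)
v(l) = 920
(22431 + v(-89))*((T(66) - 1*(-16375)) + 11910) = (22431 + 920)*(((-1 + 66) - 1*(-16375)) + 11910) = 23351*((65 + 16375) + 11910) = 23351*(16440 + 11910) = 23351*28350 = 662000850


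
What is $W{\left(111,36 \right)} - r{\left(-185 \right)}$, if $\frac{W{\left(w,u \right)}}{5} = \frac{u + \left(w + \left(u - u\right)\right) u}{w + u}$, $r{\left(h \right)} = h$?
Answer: $\frac{2255}{7} \approx 322.14$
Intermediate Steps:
$W{\left(w,u \right)} = \frac{5 \left(u + u w\right)}{u + w}$ ($W{\left(w,u \right)} = 5 \frac{u + \left(w + \left(u - u\right)\right) u}{w + u} = 5 \frac{u + \left(w + 0\right) u}{u + w} = 5 \frac{u + w u}{u + w} = 5 \frac{u + u w}{u + w} = \frac{5 \left(u + u w\right)}{u + w}$)
$W{\left(111,36 \right)} - r{\left(-185 \right)} = 5 \cdot 36 \frac{1}{36 + 111} \left(1 + 111\right) - -185 = 5 \cdot 36 \cdot \frac{1}{147} \cdot 112 + 185 = \frac{960}{7} + 185 = \frac{2255}{7}$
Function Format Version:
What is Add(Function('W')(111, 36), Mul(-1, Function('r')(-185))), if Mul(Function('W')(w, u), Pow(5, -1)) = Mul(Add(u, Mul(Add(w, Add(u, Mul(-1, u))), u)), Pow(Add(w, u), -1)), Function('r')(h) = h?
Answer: Rational(2255, 7) ≈ 322.14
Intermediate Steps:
Function('W')(w, u) = Mul(5, Pow(Add(u, w), -1), Add(u, Mul(u, w))) (Function('W')(w, u) = Mul(5, Mul(Add(u, Mul(Add(w, Add(u, Mul(-1, u))), u)), Pow(Add(w, u), -1))) = Mul(5, Mul(Add(u, Mul(Add(w, 0), u)), Pow(Add(u, w), -1))) = Mul(5, Mul(Add(u, Mul(w, u)), Pow(Add(u, w), -1))) = Mul(5, Mul(Add(u, Mul(u, w)), Pow(Add(u, w), -1))) = Mul(5, Mul(Pow(Add(u, w), -1), Add(u, Mul(u, w)))) = Mul(5, Pow(Add(u, w), -1), Add(u, Mul(u, w))))
Add(Function('W')(111, 36), Mul(-1, Function('r')(-185))) = Add(Mul(5, 36, Pow(Add(36, 111), -1), Add(1, 111)), Mul(-1, -185)) = Add(Mul(5, 36, Pow(147, -1), 112), 185) = Add(Mul(5, 36, Rational(1, 147), 112), 185) = Add(Rational(960, 7), 185) = Rational(2255, 7)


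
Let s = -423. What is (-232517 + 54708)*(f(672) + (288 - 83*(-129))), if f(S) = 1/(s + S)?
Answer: -486797656604/249 ≈ -1.9550e+9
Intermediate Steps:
f(S) = 1/(-423 + S)
(-232517 + 54708)*(f(672) + (288 - 83*(-129))) = (-232517 + 54708)*(1/(-423 + 672) + (288 - 83*(-129))) = -177809*(1/249 + (288 + 10707)) = -177809*(1/249 + 10995) = -177809*2737756/249 = -486797656604/249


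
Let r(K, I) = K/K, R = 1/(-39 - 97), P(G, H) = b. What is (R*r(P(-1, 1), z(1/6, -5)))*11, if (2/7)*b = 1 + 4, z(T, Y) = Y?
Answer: -11/136 ≈ -0.080882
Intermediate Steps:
b = 35/2 (b = 7*(1 + 4)/2 = (7/2)*5 = 35/2 ≈ 17.500)
P(G, H) = 35/2
R = -1/136 (R = 1/(-136) = -1/136 ≈ -0.0073529)
r(K, I) = 1
(R*r(P(-1, 1), z(1/6, -5)))*11 = -1/136*1*11 = -1/136*11 = -11/136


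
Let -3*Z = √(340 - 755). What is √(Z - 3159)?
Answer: √(-28431 - 3*I*√415)/3 ≈ 0.060408 - 56.205*I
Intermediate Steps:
Z = -I*√415/3 (Z = -√(340 - 755)/3 = -I*√415/3 ≈ -6.7905*I)
√(Z - 3159) = √(-I*√415/3 - 3159) = √(-3159 - I*√415/3)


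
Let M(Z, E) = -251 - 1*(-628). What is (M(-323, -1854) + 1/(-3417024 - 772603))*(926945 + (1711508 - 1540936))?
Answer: 1733516443674426/4189627 ≈ 4.1376e+8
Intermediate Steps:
M(Z, E) = 377 (M(Z, E) = -251 + 628 = 377)
(M(-323, -1854) + 1/(-3417024 - 772603))*(926945 + (1711508 - 1540936)) = (377 + 1/(-3417024 - 772603))*(926945 + (1711508 - 1540936)) = (377 + 1/(-4189627))*(926945 + 170572) = (377 - 1/4189627)*1097517 = (1579489378/4189627)*1097517 = 1733516443674426/4189627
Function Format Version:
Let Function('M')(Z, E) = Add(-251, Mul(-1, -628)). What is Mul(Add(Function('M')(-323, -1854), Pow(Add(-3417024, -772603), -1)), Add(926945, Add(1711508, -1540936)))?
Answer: Rational(1733516443674426, 4189627) ≈ 4.1376e+8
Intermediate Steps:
Function('M')(Z, E) = 377 (Function('M')(Z, E) = Add(-251, 628) = 377)
Mul(Add(Function('M')(-323, -1854), Pow(Add(-3417024, -772603), -1)), Add(926945, Add(1711508, -1540936))) = Mul(Add(377, Pow(Add(-3417024, -772603), -1)), Add(926945, Add(1711508, -1540936))) = Mul(Add(377, Pow(-4189627, -1)), Add(926945, 170572)) = Mul(Add(377, Rational(-1, 4189627)), 1097517) = Mul(Rational(1579489378, 4189627), 1097517) = Rational(1733516443674426, 4189627)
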